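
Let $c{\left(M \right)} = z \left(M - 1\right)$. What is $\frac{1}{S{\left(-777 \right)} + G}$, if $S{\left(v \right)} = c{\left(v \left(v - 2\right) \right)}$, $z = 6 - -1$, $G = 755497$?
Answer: $\frac{1}{4992471} \approx 2.003 \cdot 10^{-7}$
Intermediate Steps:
$z = 7$ ($z = 6 + 1 = 7$)
$c{\left(M \right)} = -7 + 7 M$ ($c{\left(M \right)} = 7 \left(M - 1\right) = 7 \left(-1 + M\right) = -7 + 7 M$)
$S{\left(v \right)} = -7 + 7 v \left(-2 + v\right)$ ($S{\left(v \right)} = -7 + 7 v \left(v - 2\right) = -7 + 7 v \left(-2 + v\right)$)
$\frac{1}{S{\left(-777 \right)} + G} = \frac{1}{\left(-7 + 7 \left(-777\right) \left(-2 - 777\right)\right) + 755497} = \frac{1}{\left(-7 + 7 \left(-777\right) \left(-779\right)\right) + 755497} = \frac{1}{\left(-7 + 4236981\right) + 755497} = \frac{1}{4236974 + 755497} = \frac{1}{4992471}$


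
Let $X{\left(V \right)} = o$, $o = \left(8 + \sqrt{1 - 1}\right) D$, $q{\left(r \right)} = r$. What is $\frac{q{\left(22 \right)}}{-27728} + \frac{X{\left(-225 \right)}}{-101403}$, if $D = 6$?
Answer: $- \frac{593635}{468617064} \approx -0.0012668$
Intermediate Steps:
$o = 48$ ($o = \left(8 + \sqrt{1 - 1}\right) 6 = \left(8 + \sqrt{0}\right) 6 = \left(8 + 0\right) 6 = 8 \cdot 6 = 48$)
$X{\left(V \right)} = 48$
$\frac{q{\left(22 \right)}}{-27728} + \frac{X{\left(-225 \right)}}{-101403} = \frac{22}{-27728} + \frac{48}{-101403} = 22 \left(- \frac{1}{27728}\right) + 48 \left(- \frac{1}{101403}\right) = - \frac{11}{13864} - \frac{16}{33801} = - \frac{593635}{468617064}$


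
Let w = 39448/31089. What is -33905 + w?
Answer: -1054033097/31089 ≈ -33904.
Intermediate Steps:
w = 39448/31089 (w = 39448*(1/31089) = 39448/31089 ≈ 1.2689)
-33905 + w = -33905 + 39448/31089 = -1054033097/31089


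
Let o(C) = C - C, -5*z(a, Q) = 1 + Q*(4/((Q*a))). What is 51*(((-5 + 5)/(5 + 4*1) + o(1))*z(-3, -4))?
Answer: 0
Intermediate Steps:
z(a, Q) = -1/5 - 4/(5*a) (z(a, Q) = -(1 + Q*(4/((Q*a))))/5 = -(1 + Q*(4*(1/(Q*a))))/5 = -(1 + Q*(4/(Q*a)))/5 = -(1 + 4/a)/5 = -1/5 - 4/(5*a))
o(C) = 0
51*(((-5 + 5)/(5 + 4*1) + o(1))*z(-3, -4)) = 51*(((-5 + 5)/(5 + 4*1) + 0)*((1/5)*(-4 - 1*(-3))/(-3))) = 51*((0/(5 + 4) + 0)*((1/5)*(-1/3)*(-4 + 3))) = 51*((0/9 + 0)*((1/5)*(-1/3)*(-1))) = 51*((0*(1/9) + 0)*(1/15)) = 51*((0 + 0)*(1/15)) = 51*(0*(1/15)) = 51*0 = 0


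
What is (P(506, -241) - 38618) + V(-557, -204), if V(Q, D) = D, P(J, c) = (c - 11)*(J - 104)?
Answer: -140126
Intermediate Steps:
P(J, c) = (-104 + J)*(-11 + c) (P(J, c) = (-11 + c)*(-104 + J) = (-104 + J)*(-11 + c))
(P(506, -241) - 38618) + V(-557, -204) = ((1144 - 104*(-241) - 11*506 + 506*(-241)) - 38618) - 204 = ((1144 + 25064 - 5566 - 121946) - 38618) - 204 = (-101304 - 38618) - 204 = -139922 - 204 = -140126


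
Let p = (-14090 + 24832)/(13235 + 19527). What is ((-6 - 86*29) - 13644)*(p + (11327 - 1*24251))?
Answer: 3417727952912/16381 ≈ 2.0864e+8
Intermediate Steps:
p = 5371/16381 (p = 10742/32762 = 10742*(1/32762) = 5371/16381 ≈ 0.32788)
((-6 - 86*29) - 13644)*(p + (11327 - 1*24251)) = ((-6 - 86*29) - 13644)*(5371/16381 + (11327 - 1*24251)) = ((-6 - 2494) - 13644)*(5371/16381 + (11327 - 24251)) = (-2500 - 13644)*(5371/16381 - 12924) = -16144*(-211702673/16381) = 3417727952912/16381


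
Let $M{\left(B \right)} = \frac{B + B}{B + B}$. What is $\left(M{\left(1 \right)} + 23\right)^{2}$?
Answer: $576$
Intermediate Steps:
$M{\left(B \right)} = 1$ ($M{\left(B \right)} = \frac{2 B}{2 B} = 2 B \frac{1}{2 B} = 1$)
$\left(M{\left(1 \right)} + 23\right)^{2} = \left(1 + 23\right)^{2} = 24^{2} = 576$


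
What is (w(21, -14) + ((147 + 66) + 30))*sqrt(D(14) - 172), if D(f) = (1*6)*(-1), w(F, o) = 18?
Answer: 261*I*sqrt(178) ≈ 3482.2*I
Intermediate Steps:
D(f) = -6 (D(f) = 6*(-1) = -6)
(w(21, -14) + ((147 + 66) + 30))*sqrt(D(14) - 172) = (18 + ((147 + 66) + 30))*sqrt(-6 - 172) = (18 + (213 + 30))*sqrt(-178) = (18 + 243)*(I*sqrt(178)) = 261*(I*sqrt(178)) = 261*I*sqrt(178)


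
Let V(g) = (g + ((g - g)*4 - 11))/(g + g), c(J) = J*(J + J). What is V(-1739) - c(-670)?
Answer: -1561273325/1739 ≈ -8.9780e+5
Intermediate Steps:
c(J) = 2*J² (c(J) = J*(2*J) = 2*J²)
V(g) = (-11 + g)/(2*g) (V(g) = (g + (0*4 - 11))/((2*g)) = (g + (0 - 11))*(1/(2*g)) = (g - 11)*(1/(2*g)) = (-11 + g)*(1/(2*g)) = (-11 + g)/(2*g))
V(-1739) - c(-670) = (½)*(-11 - 1739)/(-1739) - 2*(-670)² = (½)*(-1/1739)*(-1750) - 2*448900 = 875/1739 - 1*897800 = 875/1739 - 897800 = -1561273325/1739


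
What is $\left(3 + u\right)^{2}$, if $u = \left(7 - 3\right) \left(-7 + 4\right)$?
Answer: $81$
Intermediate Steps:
$u = -12$ ($u = 4 \left(-3\right) = -12$)
$\left(3 + u\right)^{2} = \left(3 - 12\right)^{2} = \left(-9\right)^{2} = 81$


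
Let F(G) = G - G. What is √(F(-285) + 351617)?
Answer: √351617 ≈ 592.97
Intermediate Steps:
F(G) = 0
√(F(-285) + 351617) = √(0 + 351617) = √351617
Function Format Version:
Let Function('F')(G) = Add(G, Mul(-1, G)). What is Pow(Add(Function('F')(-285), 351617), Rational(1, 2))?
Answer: Pow(351617, Rational(1, 2)) ≈ 592.97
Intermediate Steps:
Function('F')(G) = 0
Pow(Add(Function('F')(-285), 351617), Rational(1, 2)) = Pow(Add(0, 351617), Rational(1, 2)) = Pow(351617, Rational(1, 2))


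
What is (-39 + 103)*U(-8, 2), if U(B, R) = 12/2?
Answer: 384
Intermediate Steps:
U(B, R) = 6 (U(B, R) = 12*(½) = 6)
(-39 + 103)*U(-8, 2) = (-39 + 103)*6 = 64*6 = 384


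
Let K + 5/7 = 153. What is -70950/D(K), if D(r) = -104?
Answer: 35475/52 ≈ 682.21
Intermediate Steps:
K = 1066/7 (K = -5/7 + 153 = 1066/7 ≈ 152.29)
-70950/D(K) = -70950/(-104) = -70950*(-1/104) = 35475/52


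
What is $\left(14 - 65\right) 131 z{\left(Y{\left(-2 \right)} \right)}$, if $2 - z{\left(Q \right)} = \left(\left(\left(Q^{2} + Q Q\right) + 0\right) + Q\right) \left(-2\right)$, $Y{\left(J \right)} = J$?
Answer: $-93534$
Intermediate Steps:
$z{\left(Q \right)} = 2 + 2 Q + 4 Q^{2}$ ($z{\left(Q \right)} = 2 - \left(\left(\left(Q^{2} + Q Q\right) + 0\right) + Q\right) \left(-2\right) = 2 - \left(\left(\left(Q^{2} + Q^{2}\right) + 0\right) + Q\right) \left(-2\right) = 2 - \left(\left(2 Q^{2} + 0\right) + Q\right) \left(-2\right) = 2 - \left(2 Q^{2} + Q\right) \left(-2\right) = 2 - \left(Q + 2 Q^{2}\right) \left(-2\right) = 2 - \left(- 4 Q^{2} - 2 Q\right) = 2 + \left(2 Q + 4 Q^{2}\right) = 2 + 2 Q + 4 Q^{2}$)
$\left(14 - 65\right) 131 z{\left(Y{\left(-2 \right)} \right)} = \left(14 - 65\right) 131 \left(2 + 2 \left(-2\right) + 4 \left(-2\right)^{2}\right) = \left(14 - 65\right) 131 \left(2 - 4 + 4 \cdot 4\right) = \left(-51\right) 131 \left(2 - 4 + 16\right) = \left(-6681\right) 14 = -93534$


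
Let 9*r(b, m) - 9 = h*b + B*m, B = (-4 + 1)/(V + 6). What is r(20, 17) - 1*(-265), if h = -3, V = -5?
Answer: 761/3 ≈ 253.67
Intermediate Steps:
B = -3 (B = (-4 + 1)/(-5 + 6) = -3/1 = -3*1 = -3)
r(b, m) = 1 - b/3 - m/3 (r(b, m) = 1 + (-3*b - 3*m)/9 = 1 + (-b/3 - m/3) = 1 - b/3 - m/3)
r(20, 17) - 1*(-265) = (1 - 1/3*20 - 1/3*17) - 1*(-265) = (1 - 20/3 - 17/3) + 265 = -34/3 + 265 = 761/3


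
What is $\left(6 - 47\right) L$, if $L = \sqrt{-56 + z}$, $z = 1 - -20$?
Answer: $- 41 i \sqrt{35} \approx - 242.56 i$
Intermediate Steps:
$z = 21$ ($z = 1 + 20 = 21$)
$L = i \sqrt{35}$ ($L = \sqrt{-56 + 21} = \sqrt{-35} = i \sqrt{35} \approx 5.9161 i$)
$\left(6 - 47\right) L = \left(6 - 47\right) i \sqrt{35} = - 41 i \sqrt{35}$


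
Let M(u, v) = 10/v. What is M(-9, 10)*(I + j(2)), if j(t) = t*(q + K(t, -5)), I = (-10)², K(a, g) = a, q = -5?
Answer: 94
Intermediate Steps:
I = 100
j(t) = t*(-5 + t)
M(-9, 10)*(I + j(2)) = (10/10)*(100 + 2*(-5 + 2)) = (10*(⅒))*(100 + 2*(-3)) = 1*(100 - 6) = 1*94 = 94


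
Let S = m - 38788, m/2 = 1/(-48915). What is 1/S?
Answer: -48915/1897315022 ≈ -2.5781e-5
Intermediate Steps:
m = -2/48915 (m = 2/(-48915) = 2*(-1/48915) = -2/48915 ≈ -4.0887e-5)
S = -1897315022/48915 (S = -2/48915 - 38788 = -1897315022/48915 ≈ -38788.)
1/S = 1/(-1897315022/48915) = -48915/1897315022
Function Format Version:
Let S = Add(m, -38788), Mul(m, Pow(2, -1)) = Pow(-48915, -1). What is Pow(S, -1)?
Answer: Rational(-48915, 1897315022) ≈ -2.5781e-5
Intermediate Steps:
m = Rational(-2, 48915) (m = Mul(2, Pow(-48915, -1)) = Mul(2, Rational(-1, 48915)) = Rational(-2, 48915) ≈ -4.0887e-5)
S = Rational(-1897315022, 48915) (S = Add(Rational(-2, 48915), -38788) = Rational(-1897315022, 48915) ≈ -38788.)
Pow(S, -1) = Pow(Rational(-1897315022, 48915), -1) = Rational(-48915, 1897315022)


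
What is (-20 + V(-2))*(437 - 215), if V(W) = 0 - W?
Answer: -3996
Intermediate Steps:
V(W) = -W
(-20 + V(-2))*(437 - 215) = (-20 - 1*(-2))*(437 - 215) = (-20 + 2)*222 = -18*222 = -3996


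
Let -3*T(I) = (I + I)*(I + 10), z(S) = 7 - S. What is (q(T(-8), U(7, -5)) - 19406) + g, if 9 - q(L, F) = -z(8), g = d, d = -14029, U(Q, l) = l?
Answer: -33427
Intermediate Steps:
g = -14029
T(I) = -2*I*(10 + I)/3 (T(I) = -(I + I)*(I + 10)/3 = -2*I*(10 + I)/3)
q(L, F) = 8 (q(L, F) = 9 - (-1)*(7 - 1*8) = 9 - (-1)*(7 - 8) = 9 - (-1)*(-1) = 9 - 1*1 = 9 - 1 = 8)
(q(T(-8), U(7, -5)) - 19406) + g = (8 - 19406) - 14029 = -19398 - 14029 = -33427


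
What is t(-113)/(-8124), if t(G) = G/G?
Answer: -1/8124 ≈ -0.00012309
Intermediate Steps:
t(G) = 1
t(-113)/(-8124) = 1/(-8124) = 1*(-1/8124) = -1/8124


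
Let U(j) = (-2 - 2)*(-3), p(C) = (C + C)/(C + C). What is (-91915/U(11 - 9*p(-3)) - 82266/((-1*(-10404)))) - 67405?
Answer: -86783799/1156 ≈ -75073.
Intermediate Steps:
p(C) = 1 (p(C) = (2*C)/((2*C)) = (2*C)*(1/(2*C)) = 1)
U(j) = 12 (U(j) = -4*(-3) = 12)
(-91915/U(11 - 9*p(-3)) - 82266/((-1*(-10404)))) - 67405 = (-91915/12 - 82266/((-1*(-10404)))) - 67405 = (-91915*1/12 - 82266/10404) - 67405 = (-91915/12 - 82266*1/10404) - 67405 = (-91915/12 - 13711/1734) - 67405 = -8863619/1156 - 67405 = -86783799/1156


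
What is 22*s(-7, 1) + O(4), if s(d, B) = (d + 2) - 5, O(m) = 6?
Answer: -214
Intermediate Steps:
s(d, B) = -3 + d (s(d, B) = (2 + d) - 5 = -3 + d)
22*s(-7, 1) + O(4) = 22*(-3 - 7) + 6 = 22*(-10) + 6 = -220 + 6 = -214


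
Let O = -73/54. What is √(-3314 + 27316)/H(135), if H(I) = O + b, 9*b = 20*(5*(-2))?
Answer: -54*√24002/1273 ≈ -6.5719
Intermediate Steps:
O = -73/54 (O = -73*1/54 = -73/54 ≈ -1.3519)
b = -200/9 (b = (20*(5*(-2)))/9 = (20*(-10))/9 = (⅑)*(-200) = -200/9 ≈ -22.222)
H(I) = -1273/54 (H(I) = -73/54 - 200/9 = -1273/54)
√(-3314 + 27316)/H(135) = √(-3314 + 27316)/(-1273/54) = √24002*(-54/1273) = -54*√24002/1273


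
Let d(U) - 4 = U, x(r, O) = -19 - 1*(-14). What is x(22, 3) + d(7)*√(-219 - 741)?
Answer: -5 + 88*I*√15 ≈ -5.0 + 340.82*I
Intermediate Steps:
x(r, O) = -5 (x(r, O) = -19 + 14 = -5)
d(U) = 4 + U
x(22, 3) + d(7)*√(-219 - 741) = -5 + (4 + 7)*√(-219 - 741) = -5 + 11*√(-960) = -5 + 11*(8*I*√15) = -5 + 88*I*√15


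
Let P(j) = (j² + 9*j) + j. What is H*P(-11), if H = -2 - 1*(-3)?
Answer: 11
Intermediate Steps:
P(j) = j² + 10*j
H = 1 (H = -2 + 3 = 1)
H*P(-11) = 1*(-11*(10 - 11)) = 1*(-11*(-1)) = 1*11 = 11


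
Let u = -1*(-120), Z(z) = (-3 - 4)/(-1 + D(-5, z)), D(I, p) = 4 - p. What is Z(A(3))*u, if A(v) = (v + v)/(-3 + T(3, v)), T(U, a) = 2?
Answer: -280/3 ≈ -93.333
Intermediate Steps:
A(v) = -2*v (A(v) = (v + v)/(-3 + 2) = (2*v)/(-1) = (2*v)*(-1) = -2*v)
Z(z) = -7/(3 - z) (Z(z) = (-3 - 4)/(-1 + (4 - z)) = -7/(3 - z))
u = 120
Z(A(3))*u = (7/(-3 - 2*3))*120 = (7/(-3 - 6))*120 = (7/(-9))*120 = (7*(-⅑))*120 = -7/9*120 = -280/3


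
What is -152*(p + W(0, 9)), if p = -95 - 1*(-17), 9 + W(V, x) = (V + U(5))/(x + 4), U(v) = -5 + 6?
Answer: 171760/13 ≈ 13212.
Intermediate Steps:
U(v) = 1
W(V, x) = -9 + (1 + V)/(4 + x) (W(V, x) = -9 + (V + 1)/(x + 4) = -9 + (1 + V)/(4 + x))
p = -78 (p = -95 + 17 = -78)
-152*(p + W(0, 9)) = -152*(-78 + (-35 + 0 - 9*9)/(4 + 9)) = -152*(-78 + (-35 + 0 - 81)/13) = -152*(-78 + (1/13)*(-116)) = -152*(-78 - 116/13) = -152*(-1130/13) = 171760/13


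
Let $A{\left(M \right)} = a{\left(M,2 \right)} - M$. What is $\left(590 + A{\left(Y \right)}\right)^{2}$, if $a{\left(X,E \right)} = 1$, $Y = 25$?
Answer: $320356$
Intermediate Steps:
$A{\left(M \right)} = 1 - M$
$\left(590 + A{\left(Y \right)}\right)^{2} = \left(590 + \left(1 - 25\right)\right)^{2} = \left(590 - 24\right)^{2} = 566^{2} = 320356$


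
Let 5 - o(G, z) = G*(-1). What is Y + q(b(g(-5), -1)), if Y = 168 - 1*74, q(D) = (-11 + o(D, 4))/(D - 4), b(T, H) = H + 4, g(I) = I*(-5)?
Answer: 97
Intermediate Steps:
o(G, z) = 5 + G (o(G, z) = 5 - G*(-1) = 5 - (-1)*G = 5 + G)
g(I) = -5*I
b(T, H) = 4 + H
q(D) = (-6 + D)/(-4 + D) (q(D) = (-11 + (5 + D))/(D - 4) = (-6 + D)/(-4 + D))
Y = 94 (Y = 168 - 74 = 94)
Y + q(b(g(-5), -1)) = 94 + (-6 + (4 - 1))/(-4 + (4 - 1)) = 94 + (-6 + 3)/(-4 + 3) = 94 - 3/(-1) = 94 - 1*(-3) = 94 + 3 = 97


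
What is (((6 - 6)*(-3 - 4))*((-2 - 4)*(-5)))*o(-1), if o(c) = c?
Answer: 0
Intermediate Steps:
(((6 - 6)*(-3 - 4))*((-2 - 4)*(-5)))*o(-1) = (((6 - 6)*(-3 - 4))*((-2 - 4)*(-5)))*(-1) = ((0*(-7))*(-6*(-5)))*(-1) = (0*30)*(-1) = 0*(-1) = 0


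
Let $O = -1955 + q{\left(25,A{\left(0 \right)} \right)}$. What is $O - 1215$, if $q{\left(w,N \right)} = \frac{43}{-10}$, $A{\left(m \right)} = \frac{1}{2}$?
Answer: $- \frac{31743}{10} \approx -3174.3$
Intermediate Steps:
$A{\left(m \right)} = \frac{1}{2}$
$q{\left(w,N \right)} = - \frac{43}{10}$ ($q{\left(w,N \right)} = 43 \left(- \frac{1}{10}\right) = - \frac{43}{10}$)
$O = - \frac{19593}{10}$ ($O = -1955 - \frac{43}{10} = - \frac{19593}{10} \approx -1959.3$)
$O - 1215 = - \frac{19593}{10} - 1215 = - \frac{31743}{10}$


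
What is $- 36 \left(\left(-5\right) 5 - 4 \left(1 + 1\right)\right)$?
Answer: $1188$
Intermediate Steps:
$- 36 \left(\left(-5\right) 5 - 4 \left(1 + 1\right)\right) = - 36 \left(-25 - 8\right) = \left(-36\right) \left(-33\right) = 1188$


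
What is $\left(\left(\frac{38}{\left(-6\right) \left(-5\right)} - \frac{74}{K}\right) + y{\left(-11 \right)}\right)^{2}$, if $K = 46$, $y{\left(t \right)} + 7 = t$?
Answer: $\frac{40043584}{119025} \approx 336.43$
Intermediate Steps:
$y{\left(t \right)} = -7 + t$
$\left(\left(\frac{38}{\left(-6\right) \left(-5\right)} - \frac{74}{K}\right) + y{\left(-11 \right)}\right)^{2} = \left(\left(\frac{38}{\left(-6\right) \left(-5\right)} - \frac{74}{46}\right) - 18\right)^{2} = \left(\left(\frac{38}{30} - \frac{37}{23}\right) - 18\right)^{2} = \left(\left(38 \cdot \frac{1}{30} - \frac{37}{23}\right) - 18\right)^{2} = \left(\left(\frac{19}{15} - \frac{37}{23}\right) - 18\right)^{2} = \left(- \frac{118}{345} - 18\right)^{2} = \left(- \frac{6328}{345}\right)^{2} = \frac{40043584}{119025}$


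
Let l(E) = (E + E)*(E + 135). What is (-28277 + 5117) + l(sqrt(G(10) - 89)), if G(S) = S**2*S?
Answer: -21338 + 270*sqrt(911) ≈ -13189.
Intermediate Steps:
G(S) = S**3
l(E) = 2*E*(135 + E) (l(E) = (2*E)*(135 + E) = 2*E*(135 + E))
(-28277 + 5117) + l(sqrt(G(10) - 89)) = (-28277 + 5117) + 2*sqrt(10**3 - 89)*(135 + sqrt(10**3 - 89)) = -23160 + 2*sqrt(1000 - 89)*(135 + sqrt(1000 - 89)) = -23160 + 2*sqrt(911)*(135 + sqrt(911))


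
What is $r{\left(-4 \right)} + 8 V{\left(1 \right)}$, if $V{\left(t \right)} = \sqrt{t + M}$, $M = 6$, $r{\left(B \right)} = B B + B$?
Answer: $12 + 8 \sqrt{7} \approx 33.166$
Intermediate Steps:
$r{\left(B \right)} = B + B^{2}$ ($r{\left(B \right)} = B^{2} + B = B + B^{2}$)
$V{\left(t \right)} = \sqrt{6 + t}$ ($V{\left(t \right)} = \sqrt{t + 6} = \sqrt{6 + t}$)
$r{\left(-4 \right)} + 8 V{\left(1 \right)} = - 4 \left(1 - 4\right) + 8 \sqrt{6 + 1} = \left(-4\right) \left(-3\right) + 8 \sqrt{7} = 12 + 8 \sqrt{7}$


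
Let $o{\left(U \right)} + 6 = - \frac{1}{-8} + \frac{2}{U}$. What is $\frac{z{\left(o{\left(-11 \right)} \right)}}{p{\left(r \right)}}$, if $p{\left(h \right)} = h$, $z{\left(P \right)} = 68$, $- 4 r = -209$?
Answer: $\frac{272}{209} \approx 1.3014$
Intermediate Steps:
$o{\left(U \right)} = - \frac{47}{8} + \frac{2}{U}$ ($o{\left(U \right)} = -6 + \left(- \frac{1}{-8} + \frac{2}{U}\right) = -6 + \left(\left(-1\right) \left(- \frac{1}{8}\right) + \frac{2}{U}\right) = -6 + \left(\frac{1}{8} + \frac{2}{U}\right) = - \frac{47}{8} + \frac{2}{U}$)
$r = \frac{209}{4}$ ($r = \left(- \frac{1}{4}\right) \left(-209\right) = \frac{209}{4} \approx 52.25$)
$\frac{z{\left(o{\left(-11 \right)} \right)}}{p{\left(r \right)}} = \frac{68}{\frac{209}{4}} = 68 \cdot \frac{4}{209} = \frac{272}{209}$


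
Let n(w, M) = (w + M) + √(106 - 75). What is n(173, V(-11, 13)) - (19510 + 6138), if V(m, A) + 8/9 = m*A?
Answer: -230570/9 + √31 ≈ -25613.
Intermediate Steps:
V(m, A) = -8/9 + A*m (V(m, A) = -8/9 + m*A = -8/9 + A*m)
n(w, M) = M + w + √31 (n(w, M) = (M + w) + √31 = M + w + √31)
n(173, V(-11, 13)) - (19510 + 6138) = ((-8/9 + 13*(-11)) + 173 + √31) - (19510 + 6138) = ((-8/9 - 143) + 173 + √31) - 1*25648 = (-1295/9 + 173 + √31) - 25648 = (262/9 + √31) - 25648 = -230570/9 + √31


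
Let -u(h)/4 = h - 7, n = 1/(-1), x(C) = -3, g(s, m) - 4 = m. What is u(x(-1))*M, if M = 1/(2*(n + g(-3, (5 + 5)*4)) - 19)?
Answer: 40/67 ≈ 0.59702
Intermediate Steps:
g(s, m) = 4 + m
n = -1
u(h) = 28 - 4*h (u(h) = -4*(h - 7) = -4*(-7 + h) = 28 - 4*h)
M = 1/67 (M = 1/(2*(-1 + (4 + (5 + 5)*4)) - 19) = 1/(2*(-1 + (4 + 10*4)) - 19) = 1/(2*(-1 + (4 + 40)) - 19) = 1/(2*(-1 + 44) - 19) = 1/(2*43 - 19) = 1/(86 - 19) = 1/67 ≈ 0.014925)
u(x(-1))*M = (28 - 4*(-3))*(1/67) = (28 + 12)*(1/67) = 40*(1/67) = 40/67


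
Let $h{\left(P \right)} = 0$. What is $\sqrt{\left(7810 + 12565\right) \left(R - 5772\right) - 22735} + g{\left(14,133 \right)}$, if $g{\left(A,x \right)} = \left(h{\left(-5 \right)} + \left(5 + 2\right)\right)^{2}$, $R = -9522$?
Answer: $49 + i \sqrt{311637985} \approx 49.0 + 17653.0 i$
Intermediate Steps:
$g{\left(A,x \right)} = 49$ ($g{\left(A,x \right)} = \left(0 + \left(5 + 2\right)\right)^{2} = \left(0 + 7\right)^{2} = 7^{2} = 49$)
$\sqrt{\left(7810 + 12565\right) \left(R - 5772\right) - 22735} + g{\left(14,133 \right)} = \sqrt{\left(7810 + 12565\right) \left(-9522 - 5772\right) - 22735} + 49 = \sqrt{20375 \left(-15294\right) - 22735} + 49 = \sqrt{-311615250 - 22735} + 49 = \sqrt{-311637985} + 49 = i \sqrt{311637985} + 49 = 49 + i \sqrt{311637985}$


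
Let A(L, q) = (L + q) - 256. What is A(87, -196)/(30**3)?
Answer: -73/5400 ≈ -0.013519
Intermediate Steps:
A(L, q) = -256 + L + q
A(87, -196)/(30**3) = (-256 + 87 - 196)/(30**3) = -365/27000 = -365*1/27000 = -73/5400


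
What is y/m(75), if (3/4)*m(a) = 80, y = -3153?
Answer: -9459/320 ≈ -29.559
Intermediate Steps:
m(a) = 320/3 (m(a) = (4/3)*80 = 320/3)
y/m(75) = -3153/320/3 = -3153*3/320 = -9459/320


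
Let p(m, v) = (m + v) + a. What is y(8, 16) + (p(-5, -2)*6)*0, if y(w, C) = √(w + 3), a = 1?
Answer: √11 ≈ 3.3166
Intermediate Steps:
p(m, v) = 1 + m + v (p(m, v) = (m + v) + 1 = 1 + m + v)
y(w, C) = √(3 + w)
y(8, 16) + (p(-5, -2)*6)*0 = √(3 + 8) + ((1 - 5 - 2)*6)*0 = √11 - 6*6*0 = √11 - 36*0 = √11 + 0 = √11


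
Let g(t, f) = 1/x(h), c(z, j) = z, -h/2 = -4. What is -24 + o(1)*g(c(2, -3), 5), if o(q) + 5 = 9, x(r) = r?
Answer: -47/2 ≈ -23.500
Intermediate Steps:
h = 8 (h = -2*(-4) = 8)
o(q) = 4 (o(q) = -5 + 9 = 4)
g(t, f) = ⅛ (g(t, f) = 1/8 = ⅛)
-24 + o(1)*g(c(2, -3), 5) = -24 + 4*(⅛) = -24 + ½ = -47/2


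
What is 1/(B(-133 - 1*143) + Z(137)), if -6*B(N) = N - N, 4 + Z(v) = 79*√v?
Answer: 4/855001 + 79*√137/855001 ≈ 0.0010862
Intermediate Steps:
Z(v) = -4 + 79*√v
B(N) = 0 (B(N) = -(N - N)/6 = -⅙*0 = 0)
1/(B(-133 - 1*143) + Z(137)) = 1/(0 + (-4 + 79*√137)) = 1/(-4 + 79*√137)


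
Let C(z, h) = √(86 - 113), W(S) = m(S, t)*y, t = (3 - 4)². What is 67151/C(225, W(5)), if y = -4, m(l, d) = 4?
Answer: -67151*I*√3/9 ≈ -12923.0*I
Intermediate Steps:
t = 1 (t = (-1)² = 1)
W(S) = -16 (W(S) = 4*(-4) = -16)
C(z, h) = 3*I*√3 (C(z, h) = √(-27) = 3*I*√3)
67151/C(225, W(5)) = 67151/((3*I*√3)) = 67151*(-I*√3/9) = -67151*I*√3/9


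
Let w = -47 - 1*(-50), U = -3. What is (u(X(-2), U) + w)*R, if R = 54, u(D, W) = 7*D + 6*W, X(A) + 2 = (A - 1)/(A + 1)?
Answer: -432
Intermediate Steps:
X(A) = -2 + (-1 + A)/(1 + A) (X(A) = -2 + (A - 1)/(A + 1) = -2 + (-1 + A)/(1 + A))
u(D, W) = 6*W + 7*D
w = 3 (w = -47 + 50 = 3)
(u(X(-2), U) + w)*R = ((6*(-3) + 7*((-3 - 1*(-2))/(1 - 2))) + 3)*54 = ((-18 + 7*((-3 + 2)/(-1))) + 3)*54 = ((-18 + 7*(-1*(-1))) + 3)*54 = ((-18 + 7*1) + 3)*54 = ((-18 + 7) + 3)*54 = (-11 + 3)*54 = -8*54 = -432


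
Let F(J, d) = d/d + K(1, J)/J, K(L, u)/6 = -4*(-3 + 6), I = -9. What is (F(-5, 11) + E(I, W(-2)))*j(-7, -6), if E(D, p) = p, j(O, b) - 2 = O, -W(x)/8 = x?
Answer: -157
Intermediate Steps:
W(x) = -8*x
j(O, b) = 2 + O
K(L, u) = -72 (K(L, u) = 6*(-4*(-3 + 6)) = 6*(-4*3) = 6*(-12) = -72)
F(J, d) = 1 - 72/J (F(J, d) = d/d - 72/J = 1 - 72/J)
(F(-5, 11) + E(I, W(-2)))*j(-7, -6) = ((-72 - 5)/(-5) - 8*(-2))*(2 - 7) = (-1/5*(-77) + 16)*(-5) = (77/5 + 16)*(-5) = (157/5)*(-5) = -157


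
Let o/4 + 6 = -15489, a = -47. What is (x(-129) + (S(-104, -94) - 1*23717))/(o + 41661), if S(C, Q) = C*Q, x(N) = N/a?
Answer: 218366/318331 ≈ 0.68597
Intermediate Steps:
x(N) = -N/47 (x(N) = N/(-47) = N*(-1/47) = -N/47)
o = -61980 (o = -24 + 4*(-15489) = -24 - 61956 = -61980)
(x(-129) + (S(-104, -94) - 1*23717))/(o + 41661) = (-1/47*(-129) + (-104*(-94) - 1*23717))/(-61980 + 41661) = (129/47 + (9776 - 23717))/(-20319) = (129/47 - 13941)*(-1/20319) = -655098/47*(-1/20319) = 218366/318331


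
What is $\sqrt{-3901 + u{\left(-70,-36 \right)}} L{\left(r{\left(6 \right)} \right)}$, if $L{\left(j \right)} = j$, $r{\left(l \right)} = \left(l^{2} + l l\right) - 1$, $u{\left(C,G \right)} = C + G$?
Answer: $71 i \sqrt{4007} \approx 4494.4 i$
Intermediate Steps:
$r{\left(l \right)} = -1 + 2 l^{2}$ ($r{\left(l \right)} = \left(l^{2} + l^{2}\right) - 1 = 2 l^{2} - 1 = -1 + 2 l^{2}$)
$\sqrt{-3901 + u{\left(-70,-36 \right)}} L{\left(r{\left(6 \right)} \right)} = \sqrt{-3901 - 106} \left(-1 + 2 \cdot 6^{2}\right) = \sqrt{-3901 - 106} \left(-1 + 2 \cdot 36\right) = \sqrt{-4007} \left(-1 + 72\right) = i \sqrt{4007} \cdot 71 = 71 i \sqrt{4007}$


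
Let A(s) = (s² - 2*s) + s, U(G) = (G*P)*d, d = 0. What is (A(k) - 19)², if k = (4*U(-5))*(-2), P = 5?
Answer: 361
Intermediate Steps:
U(G) = 0 (U(G) = (G*5)*0 = (5*G)*0 = 0)
k = 0 (k = (4*0)*(-2) = 0*(-2) = 0)
A(s) = s² - s
(A(k) - 19)² = (0*(-1 + 0) - 19)² = (0*(-1) - 19)² = (0 - 19)² = (-19)² = 361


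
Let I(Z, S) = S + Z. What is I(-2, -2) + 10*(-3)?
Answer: -34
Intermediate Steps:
I(-2, -2) + 10*(-3) = (-2 - 2) + 10*(-3) = -4 - 30 = -34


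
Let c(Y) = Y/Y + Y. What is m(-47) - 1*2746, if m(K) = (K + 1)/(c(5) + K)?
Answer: -112540/41 ≈ -2744.9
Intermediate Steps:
c(Y) = 1 + Y
m(K) = (1 + K)/(6 + K) (m(K) = (K + 1)/((1 + 5) + K) = (1 + K)/(6 + K))
m(-47) - 1*2746 = (1 - 47)/(6 - 47) - 1*2746 = -46/(-41) - 2746 = -1/41*(-46) - 2746 = 46/41 - 2746 = -112540/41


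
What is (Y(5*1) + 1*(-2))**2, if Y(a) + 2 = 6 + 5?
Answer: 49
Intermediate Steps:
Y(a) = 9 (Y(a) = -2 + (6 + 5) = -2 + 11 = 9)
(Y(5*1) + 1*(-2))**2 = (9 + 1*(-2))**2 = (9 - 2)**2 = 7**2 = 49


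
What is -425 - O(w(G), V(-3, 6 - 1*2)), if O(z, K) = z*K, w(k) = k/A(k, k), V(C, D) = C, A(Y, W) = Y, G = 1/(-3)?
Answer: -422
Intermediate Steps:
G = -1/3 ≈ -0.33333
w(k) = 1 (w(k) = k/k = 1)
O(z, K) = K*z
-425 - O(w(G), V(-3, 6 - 1*2)) = -425 - (-3) = -425 - 1*(-3) = -425 + 3 = -422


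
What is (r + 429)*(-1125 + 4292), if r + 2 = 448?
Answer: 2771125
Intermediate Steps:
r = 446 (r = -2 + 448 = 446)
(r + 429)*(-1125 + 4292) = (446 + 429)*(-1125 + 4292) = 875*3167 = 2771125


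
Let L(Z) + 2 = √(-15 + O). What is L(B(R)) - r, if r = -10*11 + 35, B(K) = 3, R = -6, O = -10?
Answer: 73 + 5*I ≈ 73.0 + 5.0*I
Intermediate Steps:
L(Z) = -2 + 5*I (L(Z) = -2 + √(-15 - 10) = -2 + √(-25) = -2 + 5*I)
r = -75 (r = -110 + 35 = -75)
L(B(R)) - r = (-2 + 5*I) - 1*(-75) = (-2 + 5*I) + 75 = 73 + 5*I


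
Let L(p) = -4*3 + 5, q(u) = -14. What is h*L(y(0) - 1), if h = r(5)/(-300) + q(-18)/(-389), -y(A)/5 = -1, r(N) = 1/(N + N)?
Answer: -291277/1167000 ≈ -0.24959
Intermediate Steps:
r(N) = 1/(2*N)
y(A) = 5 (y(A) = -5*(-1) = 5)
L(p) = -7 (L(p) = -12 + 5 = -7)
h = 41611/1167000 (h = ((1/2)/5)/(-300) - 14/(-389) = ((1/2)*(1/5))*(-1/300) - 14*(-1/389) = (1/10)*(-1/300) + 14/389 = -1/3000 + 14/389 = 41611/1167000 ≈ 0.035656)
h*L(y(0) - 1) = (41611/1167000)*(-7) = -291277/1167000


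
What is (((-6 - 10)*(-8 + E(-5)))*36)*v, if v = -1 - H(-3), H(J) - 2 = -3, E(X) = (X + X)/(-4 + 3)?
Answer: 0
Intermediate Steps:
E(X) = -2*X (E(X) = (2*X)/(-1) = (2*X)*(-1) = -2*X)
H(J) = -1 (H(J) = 2 - 3 = -1)
v = 0 (v = -1 - 1*(-1) = -1 + 1 = 0)
(((-6 - 10)*(-8 + E(-5)))*36)*v = (((-6 - 10)*(-8 - 2*(-5)))*36)*0 = (-16*(-8 + 10)*36)*0 = (-16*2*36)*0 = -32*36*0 = -1152*0 = 0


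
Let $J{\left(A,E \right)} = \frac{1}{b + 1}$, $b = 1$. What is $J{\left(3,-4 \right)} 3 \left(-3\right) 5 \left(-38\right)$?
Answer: $855$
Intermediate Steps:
$J{\left(A,E \right)} = \frac{1}{2}$ ($J{\left(A,E \right)} = \frac{1}{1 + 1} = \frac{1}{2}$)
$J{\left(3,-4 \right)} 3 \left(-3\right) 5 \left(-38\right) = \frac{3 \left(-3\right) 5}{2} \left(-38\right) = \frac{\left(-9\right) 5}{2} \left(-38\right) = \frac{1}{2} \left(-45\right) \left(-38\right) = \left(- \frac{45}{2}\right) \left(-38\right) = 855$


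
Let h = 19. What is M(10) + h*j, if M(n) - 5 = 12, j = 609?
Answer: 11588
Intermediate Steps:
M(n) = 17 (M(n) = 5 + 12 = 17)
M(10) + h*j = 17 + 19*609 = 17 + 11571 = 11588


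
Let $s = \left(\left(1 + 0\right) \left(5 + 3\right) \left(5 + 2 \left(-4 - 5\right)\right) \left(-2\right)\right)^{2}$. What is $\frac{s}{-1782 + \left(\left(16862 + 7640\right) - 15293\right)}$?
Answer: $\frac{43264}{7427} \approx 5.8252$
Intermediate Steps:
$s = 43264$ ($s = \left(1 \cdot 8 \left(5 + 2 \left(-9\right)\right) \left(-2\right)\right)^{2} = \left(1 \cdot 8 \left(5 - 18\right) \left(-2\right)\right)^{2} = \left(1 \cdot 8 \left(-13\right) \left(-2\right)\right)^{2} = \left(1 \left(-104\right) \left(-2\right)\right)^{2} = \left(\left(-104\right) \left(-2\right)\right)^{2} = 208^{2} = 43264$)
$\frac{s}{-1782 + \left(\left(16862 + 7640\right) - 15293\right)} = \frac{43264}{-1782 + \left(\left(16862 + 7640\right) - 15293\right)} = \frac{43264}{-1782 + \left(24502 - 15293\right)} = \frac{43264}{-1782 + 9209} = \frac{43264}{7427}$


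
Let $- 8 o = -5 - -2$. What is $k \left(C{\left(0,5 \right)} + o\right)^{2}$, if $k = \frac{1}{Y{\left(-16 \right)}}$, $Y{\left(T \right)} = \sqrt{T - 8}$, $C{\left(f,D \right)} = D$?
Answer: $- \frac{1849 i \sqrt{6}}{768} \approx - 5.8973 i$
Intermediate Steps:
$o = \frac{3}{8}$ ($o = - \frac{-5 - -2}{8} = - \frac{-5 + 2}{8} = \left(- \frac{1}{8}\right) \left(-3\right) = \frac{3}{8} \approx 0.375$)
$Y{\left(T \right)} = \sqrt{-8 + T}$ ($Y{\left(T \right)} = \sqrt{T - 8} = \sqrt{-8 + T}$)
$k = - \frac{i \sqrt{6}}{12}$ ($k = \frac{1}{\sqrt{-8 - 16}} = \frac{1}{\sqrt{-24}} = \frac{1}{2 i \sqrt{6}} = - \frac{i \sqrt{6}}{12} \approx - 0.20412 i$)
$k \left(C{\left(0,5 \right)} + o\right)^{2} = - \frac{i \sqrt{6}}{12} \left(5 + \frac{3}{8}\right)^{2} = - \frac{i \sqrt{6}}{12} \left(\frac{43}{8}\right)^{2} = - \frac{i \sqrt{6}}{12} \cdot \frac{1849}{64} = - \frac{1849 i \sqrt{6}}{768}$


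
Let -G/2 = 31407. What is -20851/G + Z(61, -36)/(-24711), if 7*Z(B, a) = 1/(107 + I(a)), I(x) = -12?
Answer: 69094689/208148990 ≈ 0.33195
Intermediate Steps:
G = -62814 (G = -2*31407 = -62814)
Z(B, a) = 1/665 (Z(B, a) = 1/(7*(107 - 12)) = (1/7)/95 = (1/7)*(1/95) = 1/665)
-20851/G + Z(61, -36)/(-24711) = -20851/(-62814) + (1/665)/(-24711) = -20851*(-1/62814) + (1/665)*(-1/24711) = 719/2166 - 1/16432815 = 69094689/208148990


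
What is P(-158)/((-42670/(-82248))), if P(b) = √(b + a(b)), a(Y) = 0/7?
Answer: 41124*I*√158/21335 ≈ 24.229*I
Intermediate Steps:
a(Y) = 0 (a(Y) = 0*(⅐) = 0)
P(b) = √b (P(b) = √(b + 0) = √b)
P(-158)/((-42670/(-82248))) = √(-158)/((-42670/(-82248))) = (I*√158)/((-42670*(-1/82248))) = (I*√158)/(21335/41124) = (I*√158)*(41124/21335) = 41124*I*√158/21335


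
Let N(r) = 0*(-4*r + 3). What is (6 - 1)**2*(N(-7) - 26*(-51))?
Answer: 33150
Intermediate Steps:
N(r) = 0 (N(r) = 0*(3 - 4*r) = 0)
(6 - 1)**2*(N(-7) - 26*(-51)) = (6 - 1)**2*(0 - 26*(-51)) = 5**2*(0 + 1326) = 25*1326 = 33150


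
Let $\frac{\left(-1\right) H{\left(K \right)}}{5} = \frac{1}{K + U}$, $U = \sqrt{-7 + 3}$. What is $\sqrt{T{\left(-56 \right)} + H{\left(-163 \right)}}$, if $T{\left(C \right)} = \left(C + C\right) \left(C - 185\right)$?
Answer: $\frac{\sqrt{19059729545363 + 265730 i}}{26573} \approx 164.29 + 1.1453 \cdot 10^{-6} i$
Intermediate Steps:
$U = 2 i$ ($U = \sqrt{-4} = 2 i \approx 2.0 i$)
$H{\left(K \right)} = - \frac{5}{K + 2 i}$
$T{\left(C \right)} = 2 C \left(-185 + C\right)$
$\sqrt{T{\left(-56 \right)} + H{\left(-163 \right)}} = \sqrt{2 \left(-56\right) \left(-185 - 56\right) - \frac{5}{-163 + 2 i}} = \sqrt{2 \left(-56\right) \left(-241\right) - 5 \frac{-163 - 2 i}{26573}} = \sqrt{26992 - \frac{5 \left(-163 - 2 i\right)}{26573}}$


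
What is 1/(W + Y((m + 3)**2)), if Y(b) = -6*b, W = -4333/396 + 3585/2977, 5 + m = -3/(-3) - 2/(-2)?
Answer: -1178892/11479681 ≈ -0.10269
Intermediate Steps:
m = -3 (m = -5 + (-3/(-3) - 2/(-2)) = -5 + (-3*(-1/3) - 2*(-1/2)) = -5 + (1 + 1) = -5 + 2 = -3)
W = -11479681/1178892 (W = -4333*1/396 + 3585*(1/2977) = -4333/396 + 3585/2977 = -11479681/1178892 ≈ -9.7377)
1/(W + Y((m + 3)**2)) = 1/(-11479681/1178892 - 6*(-3 + 3)**2) = 1/(-11479681/1178892 - 6*0**2) = 1/(-11479681/1178892 - 6*0) = 1/(-11479681/1178892 + 0) = 1/(-11479681/1178892) = -1178892/11479681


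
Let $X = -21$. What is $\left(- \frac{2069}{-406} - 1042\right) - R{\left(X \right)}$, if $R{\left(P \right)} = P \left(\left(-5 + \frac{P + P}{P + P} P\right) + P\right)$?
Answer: $- \frac{821705}{406} \approx -2023.9$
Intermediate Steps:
$R{\left(P \right)} = P \left(-5 + 2 P\right)$ ($R{\left(P \right)} = P \left(\left(-5 + \frac{2 P}{2 P} P\right) + P\right) = P \left(\left(-5 + 2 P \frac{1}{2 P} P\right) + P\right) = P \left(\left(-5 + 1 P\right) + P\right) = P \left(\left(-5 + P\right) + P\right) = P \left(-5 + 2 P\right)$)
$\left(- \frac{2069}{-406} - 1042\right) - R{\left(X \right)} = \left(- \frac{2069}{-406} - 1042\right) - - 21 \left(-5 + 2 \left(-21\right)\right) = \left(\left(-2069\right) \left(- \frac{1}{406}\right) - 1042\right) - - 21 \left(-5 - 42\right) = \left(\frac{2069}{406} - 1042\right) - \left(-21\right) \left(-47\right) = - \frac{420983}{406} - 987 = - \frac{821705}{406}$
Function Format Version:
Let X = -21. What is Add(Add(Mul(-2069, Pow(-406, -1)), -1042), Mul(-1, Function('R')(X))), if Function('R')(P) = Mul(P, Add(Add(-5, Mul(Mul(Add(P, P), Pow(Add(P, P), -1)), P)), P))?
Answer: Rational(-821705, 406) ≈ -2023.9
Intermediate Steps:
Function('R')(P) = Mul(P, Add(-5, Mul(2, P))) (Function('R')(P) = Mul(P, Add(Add(-5, Mul(Mul(Mul(2, P), Pow(Mul(2, P), -1)), P)), P)) = Mul(P, Add(Add(-5, Mul(Mul(Mul(2, P), Mul(Rational(1, 2), Pow(P, -1))), P)), P)) = Mul(P, Add(Add(-5, Mul(1, P)), P)) = Mul(P, Add(Add(-5, P), P)) = Mul(P, Add(-5, Mul(2, P))))
Add(Add(Mul(-2069, Pow(-406, -1)), -1042), Mul(-1, Function('R')(X))) = Add(Add(Mul(-2069, Pow(-406, -1)), -1042), Mul(-1, Mul(-21, Add(-5, Mul(2, -21))))) = Add(Add(Mul(-2069, Rational(-1, 406)), -1042), Mul(-1, Mul(-21, Add(-5, -42)))) = Add(Add(Rational(2069, 406), -1042), Mul(-1, Mul(-21, -47))) = Add(Rational(-420983, 406), Mul(-1, 987)) = Add(Rational(-420983, 406), -987) = Rational(-821705, 406)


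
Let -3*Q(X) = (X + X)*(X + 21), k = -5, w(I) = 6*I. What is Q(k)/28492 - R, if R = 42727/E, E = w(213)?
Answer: -304327381/9103194 ≈ -33.431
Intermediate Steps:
E = 1278 (E = 6*213 = 1278)
Q(X) = -2*X*(21 + X)/3 (Q(X) = -(X + X)*(X + 21)/3 = -2*X*(21 + X)/3)
R = 42727/1278 ≈ 33.433
Q(k)/28492 - R = -⅔*(-5)*(21 - 5)/28492 - 1*42727/1278 = -⅔*(-5)*16*(1/28492) - 42727/1278 = (160/3)*(1/28492) - 42727/1278 = 40/21369 - 42727/1278 = -304327381/9103194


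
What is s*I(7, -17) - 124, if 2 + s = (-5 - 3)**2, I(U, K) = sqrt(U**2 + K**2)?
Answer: -124 + 806*sqrt(2) ≈ 1015.9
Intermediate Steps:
I(U, K) = sqrt(K**2 + U**2)
s = 62 (s = -2 + (-5 - 3)**2 = -2 + (-8)**2 = -2 + 64 = 62)
s*I(7, -17) - 124 = 62*sqrt((-17)**2 + 7**2) - 124 = 62*sqrt(289 + 49) - 124 = 62*sqrt(338) - 124 = 62*(13*sqrt(2)) - 124 = 806*sqrt(2) - 124 = -124 + 806*sqrt(2)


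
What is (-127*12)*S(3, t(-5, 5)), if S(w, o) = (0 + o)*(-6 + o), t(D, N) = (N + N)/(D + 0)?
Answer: -24384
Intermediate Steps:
t(D, N) = 2*N/D (t(D, N) = (2*N)/D = 2*N/D)
S(w, o) = o*(-6 + o)
(-127*12)*S(3, t(-5, 5)) = (-127*12)*((2*5/(-5))*(-6 + 2*5/(-5))) = -1524*2*5*(-⅕)*(-6 + 2*5*(-⅕)) = -(-3048)*(-6 - 2) = -(-3048)*(-8) = -1524*16 = -24384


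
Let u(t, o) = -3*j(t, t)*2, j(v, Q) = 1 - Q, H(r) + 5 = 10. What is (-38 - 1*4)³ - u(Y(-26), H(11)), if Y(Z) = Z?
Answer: -73926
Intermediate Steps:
H(r) = 5 (H(r) = -5 + 10 = 5)
u(t, o) = -6 + 6*t (u(t, o) = -3*(1 - t)*2 = (-3 + 3*t)*2 = -6 + 6*t)
(-38 - 1*4)³ - u(Y(-26), H(11)) = (-38 - 1*4)³ - (-6 + 6*(-26)) = (-38 - 4)³ - (-6 - 156) = (-42)³ - 1*(-162) = -74088 + 162 = -73926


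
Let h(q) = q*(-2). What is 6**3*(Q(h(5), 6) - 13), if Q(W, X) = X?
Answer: -1512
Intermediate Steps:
h(q) = -2*q
6**3*(Q(h(5), 6) - 13) = 6**3*(6 - 13) = 216*(-7) = -1512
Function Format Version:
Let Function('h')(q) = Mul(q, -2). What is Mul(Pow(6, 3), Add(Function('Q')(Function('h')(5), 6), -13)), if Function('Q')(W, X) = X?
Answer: -1512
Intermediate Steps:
Function('h')(q) = Mul(-2, q)
Mul(Pow(6, 3), Add(Function('Q')(Function('h')(5), 6), -13)) = Mul(Pow(6, 3), Add(6, -13)) = Mul(216, -7) = -1512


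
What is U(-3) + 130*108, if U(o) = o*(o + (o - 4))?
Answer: 14070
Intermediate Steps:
U(o) = o*(-4 + 2*o) (U(o) = o*(o + (-4 + o)) = o*(-4 + 2*o))
U(-3) + 130*108 = 2*(-3)*(-2 - 3) + 130*108 = 2*(-3)*(-5) + 14040 = 30 + 14040 = 14070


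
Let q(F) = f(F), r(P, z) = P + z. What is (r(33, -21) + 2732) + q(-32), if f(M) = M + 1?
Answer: 2713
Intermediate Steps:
f(M) = 1 + M
q(F) = 1 + F
(r(33, -21) + 2732) + q(-32) = ((33 - 21) + 2732) + (1 - 32) = (12 + 2732) - 31 = 2744 - 31 = 2713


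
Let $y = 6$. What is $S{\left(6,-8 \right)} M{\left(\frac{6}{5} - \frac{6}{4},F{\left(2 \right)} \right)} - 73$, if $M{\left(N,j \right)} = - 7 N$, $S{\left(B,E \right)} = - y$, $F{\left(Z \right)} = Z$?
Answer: $- \frac{428}{5} \approx -85.6$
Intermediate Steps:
$S{\left(B,E \right)} = -6$ ($S{\left(B,E \right)} = \left(-1\right) 6 = -6$)
$S{\left(6,-8 \right)} M{\left(\frac{6}{5} - \frac{6}{4},F{\left(2 \right)} \right)} - 73 = - 6 \left(- 7 \left(\frac{6}{5} - \frac{6}{4}\right)\right) - 73 = - 6 \left(- 7 \left(6 \cdot \frac{1}{5} - \frac{3}{2}\right)\right) - 73 = - 6 \left(- 7 \left(\frac{6}{5} - \frac{3}{2}\right)\right) - 73 = - 6 \left(\left(-7\right) \left(- \frac{3}{10}\right)\right) - 73 = \left(-6\right) \frac{21}{10} - 73 = - \frac{63}{5} - 73 = - \frac{428}{5}$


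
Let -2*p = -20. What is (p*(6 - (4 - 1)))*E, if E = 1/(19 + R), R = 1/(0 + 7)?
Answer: 105/67 ≈ 1.5672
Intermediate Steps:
R = 1/7 ≈ 0.14286
E = 7/134 (E = 1/(19 + 1/7) = 1/(134/7) = 7/134 ≈ 0.052239)
p = 10 (p = -1/2*(-20) = 10)
(p*(6 - (4 - 1)))*E = (10*(6 - (4 - 1)))*(7/134) = (10*(6 - 1*3))*(7/134) = (10*(6 - 3))*(7/134) = (10*3)*(7/134) = 30*(7/134) = 105/67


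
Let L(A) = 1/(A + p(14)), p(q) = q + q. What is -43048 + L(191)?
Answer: -9427511/219 ≈ -43048.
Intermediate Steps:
p(q) = 2*q
L(A) = 1/(28 + A) (L(A) = 1/(A + 2*14) = 1/(A + 28) = 1/(28 + A))
-43048 + L(191) = -43048 + 1/(28 + 191) = -43048 + 1/219 = -9427511/219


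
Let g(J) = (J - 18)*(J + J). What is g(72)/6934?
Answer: 3888/3467 ≈ 1.1214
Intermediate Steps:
g(J) = 2*J*(-18 + J) (g(J) = (-18 + J)*(2*J) = 2*J*(-18 + J))
g(72)/6934 = (2*72*(-18 + 72))/6934 = (2*72*54)*(1/6934) = 7776*(1/6934) = 3888/3467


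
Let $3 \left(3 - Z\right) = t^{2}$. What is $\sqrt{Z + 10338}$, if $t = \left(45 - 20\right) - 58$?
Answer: $\sqrt{9978} \approx 99.89$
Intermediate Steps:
$t = -33$ ($t = 25 - 58 = -33$)
$Z = -360$ ($Z = 3 - \frac{\left(-33\right)^{2}}{3} = 3 - 363 = -360$)
$\sqrt{Z + 10338} = \sqrt{-360 + 10338} = \sqrt{9978}$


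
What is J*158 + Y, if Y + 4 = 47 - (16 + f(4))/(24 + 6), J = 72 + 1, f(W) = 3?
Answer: 347291/30 ≈ 11576.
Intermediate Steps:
J = 73
Y = 1271/30 (Y = -4 + (47 - (16 + 3)/(24 + 6)) = -4 + (47 - 19/30) = -4 + 1391/30 = 1271/30 ≈ 42.367)
J*158 + Y = 73*158 + 1271/30 = 11534 + 1271/30 = 347291/30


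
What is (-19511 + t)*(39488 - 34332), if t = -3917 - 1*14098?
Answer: -193484056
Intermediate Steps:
t = -18015 (t = -3917 - 14098 = -18015)
(-19511 + t)*(39488 - 34332) = (-19511 - 18015)*(39488 - 34332) = -37526*5156 = -193484056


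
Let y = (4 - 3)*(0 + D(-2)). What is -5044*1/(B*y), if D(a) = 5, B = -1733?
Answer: 5044/8665 ≈ 0.58211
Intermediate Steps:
y = 5 (y = (4 - 3)*(0 + 5) = 1*5 = 5)
-5044*1/(B*y) = -5044/(5*(-1733)) = -5044/(-8665) = -5044*(-1/8665) = 5044/8665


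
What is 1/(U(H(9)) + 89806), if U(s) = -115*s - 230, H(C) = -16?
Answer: 1/91416 ≈ 1.0939e-5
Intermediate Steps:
U(s) = -230 - 115*s
1/(U(H(9)) + 89806) = 1/((-230 - 115*(-16)) + 89806) = 1/((-230 + 1840) + 89806) = 1/(1610 + 89806) = 1/91416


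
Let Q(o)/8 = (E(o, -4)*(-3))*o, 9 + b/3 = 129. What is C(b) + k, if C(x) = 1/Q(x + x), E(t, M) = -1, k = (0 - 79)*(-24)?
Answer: 32762881/17280 ≈ 1896.0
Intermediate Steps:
k = 1896 (k = -79*(-24) = 1896)
b = 360 (b = -27 + 3*129 = -27 + 387 = 360)
Q(o) = 24*o (Q(o) = 8*((-1*(-3))*o) = 8*(3*o) = 24*o)
C(x) = 1/(48*x) (C(x) = 1/(24*(x + x)) = 1/(24*(2*x)) = 1/(48*x))
C(b) + k = (1/48)/360 + 1896 = (1/48)*(1/360) + 1896 = 1/17280 + 1896 = 32762881/17280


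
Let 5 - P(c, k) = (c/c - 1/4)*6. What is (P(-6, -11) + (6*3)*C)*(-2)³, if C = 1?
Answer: -148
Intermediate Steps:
P(c, k) = ½ (P(c, k) = 5 - (c/c - 1/4)*6 = 5 - (1 - 1*¼)*6 = 5 - (1 - ¼)*6 = 5 - 3*6/4 = 5 - 1*9/2 = 5 - 9/2 = ½)
(P(-6, -11) + (6*3)*C)*(-2)³ = (½ + (6*3)*1)*(-2)³ = (½ + 18*1)*(-8) = (½ + 18)*(-8) = (37/2)*(-8) = -148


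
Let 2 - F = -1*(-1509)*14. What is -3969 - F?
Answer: 17155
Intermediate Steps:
F = -21124 (F = 2 - (-1*(-1509))*14 = 2 - 1509*14 = 2 - 1*21126 = 2 - 21126 = -21124)
-3969 - F = -3969 - 1*(-21124) = -3969 + 21124 = 17155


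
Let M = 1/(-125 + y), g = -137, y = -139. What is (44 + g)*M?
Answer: 31/88 ≈ 0.35227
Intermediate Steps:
M = -1/264 (M = 1/(-125 - 139) = 1/(-264) = -1/264 ≈ -0.0037879)
(44 + g)*M = (44 - 137)*(-1/264) = -93*(-1/264) = 31/88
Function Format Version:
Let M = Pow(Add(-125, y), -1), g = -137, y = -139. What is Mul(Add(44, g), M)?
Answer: Rational(31, 88) ≈ 0.35227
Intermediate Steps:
M = Rational(-1, 264) (M = Pow(Add(-125, -139), -1) = Pow(-264, -1) = Rational(-1, 264) ≈ -0.0037879)
Mul(Add(44, g), M) = Mul(Add(44, -137), Rational(-1, 264)) = Mul(-93, Rational(-1, 264)) = Rational(31, 88)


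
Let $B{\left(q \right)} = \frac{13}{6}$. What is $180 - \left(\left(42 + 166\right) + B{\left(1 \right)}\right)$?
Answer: $- \frac{181}{6} \approx -30.167$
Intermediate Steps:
$B{\left(q \right)} = \frac{13}{6}$ ($B{\left(q \right)} = 13 \cdot \frac{1}{6} = \frac{13}{6}$)
$180 - \left(\left(42 + 166\right) + B{\left(1 \right)}\right) = 180 - \left(\left(42 + 166\right) + \frac{13}{6}\right) = 180 - \left(208 + \frac{13}{6}\right) = 180 - \frac{1261}{6} = - \frac{181}{6}$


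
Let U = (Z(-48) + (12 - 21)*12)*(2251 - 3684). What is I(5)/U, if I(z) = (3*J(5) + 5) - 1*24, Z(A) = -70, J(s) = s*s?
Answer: 28/127537 ≈ 0.00021954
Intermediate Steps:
J(s) = s**2
I(z) = 56 (I(z) = (3*5**2 + 5) - 1*24 = (3*25 + 5) - 24 = (75 + 5) - 24 = 80 - 24 = 56)
U = 255074 (U = (-70 + (12 - 21)*12)*(2251 - 3684) = (-70 - 9*12)*(-1433) = (-70 - 108)*(-1433) = -178*(-1433) = 255074)
I(5)/U = 56/255074 = 56*(1/255074) = 28/127537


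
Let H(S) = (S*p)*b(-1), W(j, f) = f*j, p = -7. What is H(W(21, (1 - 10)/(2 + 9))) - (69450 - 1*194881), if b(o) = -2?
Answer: 1377095/11 ≈ 1.2519e+5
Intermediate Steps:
H(S) = 14*S (H(S) = (S*(-7))*(-2) = -7*S*(-2) = 14*S)
H(W(21, (1 - 10)/(2 + 9))) - (69450 - 1*194881) = 14*(((1 - 10)/(2 + 9))*21) - (69450 - 1*194881) = 14*(-9/11*21) - (69450 - 194881) = 14*(-9*1/11*21) - 1*(-125431) = 14*(-9/11*21) + 125431 = 14*(-189/11) + 125431 = -2646/11 + 125431 = 1377095/11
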